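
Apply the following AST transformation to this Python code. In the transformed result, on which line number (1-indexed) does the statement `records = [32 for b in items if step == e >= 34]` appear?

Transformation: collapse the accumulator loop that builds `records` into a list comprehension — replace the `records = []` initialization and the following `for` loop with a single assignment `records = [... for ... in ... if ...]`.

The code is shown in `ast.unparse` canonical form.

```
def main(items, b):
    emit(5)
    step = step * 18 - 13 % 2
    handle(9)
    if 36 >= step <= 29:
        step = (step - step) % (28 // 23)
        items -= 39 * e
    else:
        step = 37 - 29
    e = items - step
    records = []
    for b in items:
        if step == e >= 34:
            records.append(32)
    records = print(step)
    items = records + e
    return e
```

11

Transformed code:
def main(items, b):
    emit(5)
    step = step * 18 - 13 % 2
    handle(9)
    if 36 >= step <= 29:
        step = (step - step) % (28 // 23)
        items -= 39 * e
    else:
        step = 37 - 29
    e = items - step
    records = [32 for b in items if step == e >= 34]
    records = print(step)
    items = records + e
    return e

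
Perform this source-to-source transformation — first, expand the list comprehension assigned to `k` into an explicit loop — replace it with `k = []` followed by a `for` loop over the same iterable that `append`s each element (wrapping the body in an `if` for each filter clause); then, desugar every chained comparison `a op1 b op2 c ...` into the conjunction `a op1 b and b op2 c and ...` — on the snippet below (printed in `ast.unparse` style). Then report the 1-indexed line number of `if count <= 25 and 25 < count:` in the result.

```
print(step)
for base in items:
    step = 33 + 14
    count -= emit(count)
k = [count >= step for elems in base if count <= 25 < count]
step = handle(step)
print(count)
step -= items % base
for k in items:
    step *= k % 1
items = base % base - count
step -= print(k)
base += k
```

Transformed code:
print(step)
for base in items:
    step = 33 + 14
    count -= emit(count)
k = []
for elems in base:
    if count <= 25 and 25 < count:
        k.append(count >= step)
step = handle(step)
print(count)
step -= items % base
for k in items:
    step *= k % 1
items = base % base - count
step -= print(k)
base += k

7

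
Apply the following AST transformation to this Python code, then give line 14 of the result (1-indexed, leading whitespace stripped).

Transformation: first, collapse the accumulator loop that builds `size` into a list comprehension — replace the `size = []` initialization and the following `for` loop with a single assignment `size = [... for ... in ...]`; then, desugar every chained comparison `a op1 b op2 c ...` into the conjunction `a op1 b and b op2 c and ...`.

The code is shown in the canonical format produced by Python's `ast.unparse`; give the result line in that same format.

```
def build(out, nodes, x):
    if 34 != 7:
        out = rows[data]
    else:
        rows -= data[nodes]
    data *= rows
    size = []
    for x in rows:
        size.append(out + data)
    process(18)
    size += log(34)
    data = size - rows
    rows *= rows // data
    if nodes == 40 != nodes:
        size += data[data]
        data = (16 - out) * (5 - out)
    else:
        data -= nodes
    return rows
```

Transformed code:
def build(out, nodes, x):
    if 34 != 7:
        out = rows[data]
    else:
        rows -= data[nodes]
    data *= rows
    size = [out + data for x in rows]
    process(18)
    size += log(34)
    data = size - rows
    rows *= rows // data
    if nodes == 40 and 40 != nodes:
        size += data[data]
        data = (16 - out) * (5 - out)
    else:
        data -= nodes
    return rows

data = (16 - out) * (5 - out)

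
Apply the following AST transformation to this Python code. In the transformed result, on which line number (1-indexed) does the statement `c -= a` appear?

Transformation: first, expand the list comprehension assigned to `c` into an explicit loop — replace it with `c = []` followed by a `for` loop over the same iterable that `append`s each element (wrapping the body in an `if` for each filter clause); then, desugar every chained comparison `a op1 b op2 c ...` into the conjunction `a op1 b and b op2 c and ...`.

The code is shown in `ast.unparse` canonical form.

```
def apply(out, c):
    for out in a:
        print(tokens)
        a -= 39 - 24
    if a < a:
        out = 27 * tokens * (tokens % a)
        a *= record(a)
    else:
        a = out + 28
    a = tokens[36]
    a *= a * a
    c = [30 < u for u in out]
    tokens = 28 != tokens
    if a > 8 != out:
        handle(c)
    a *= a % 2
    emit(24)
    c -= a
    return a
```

Transformed code:
def apply(out, c):
    for out in a:
        print(tokens)
        a -= 39 - 24
    if a < a:
        out = 27 * tokens * (tokens % a)
        a *= record(a)
    else:
        a = out + 28
    a = tokens[36]
    a *= a * a
    c = []
    for u in out:
        c.append(30 < u)
    tokens = 28 != tokens
    if a > 8 and 8 != out:
        handle(c)
    a *= a % 2
    emit(24)
    c -= a
    return a

20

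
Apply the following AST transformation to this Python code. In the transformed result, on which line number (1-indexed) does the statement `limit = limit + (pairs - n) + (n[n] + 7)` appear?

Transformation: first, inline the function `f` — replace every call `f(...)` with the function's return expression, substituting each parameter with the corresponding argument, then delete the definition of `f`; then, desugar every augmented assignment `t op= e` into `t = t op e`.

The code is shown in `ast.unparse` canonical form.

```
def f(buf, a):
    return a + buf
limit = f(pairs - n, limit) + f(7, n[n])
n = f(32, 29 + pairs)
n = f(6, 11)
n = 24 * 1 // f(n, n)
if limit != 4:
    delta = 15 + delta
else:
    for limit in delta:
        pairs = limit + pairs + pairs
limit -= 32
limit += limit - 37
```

Transformed code:
limit = limit + (pairs - n) + (n[n] + 7)
n = 29 + pairs + 32
n = 11 + 6
n = 24 * 1 // (n + n)
if limit != 4:
    delta = 15 + delta
else:
    for limit in delta:
        pairs = limit + pairs + pairs
limit = limit - 32
limit = limit + (limit - 37)

1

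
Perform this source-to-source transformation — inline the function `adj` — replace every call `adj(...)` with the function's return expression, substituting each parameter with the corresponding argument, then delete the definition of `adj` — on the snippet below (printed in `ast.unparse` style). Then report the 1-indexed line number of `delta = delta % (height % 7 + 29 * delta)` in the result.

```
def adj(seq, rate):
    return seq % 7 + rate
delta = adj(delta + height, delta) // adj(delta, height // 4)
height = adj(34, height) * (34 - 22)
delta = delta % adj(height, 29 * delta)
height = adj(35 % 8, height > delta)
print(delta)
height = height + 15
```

Transformed code:
delta = ((delta + height) % 7 + delta) // (delta % 7 + height // 4)
height = (34 % 7 + height) * (34 - 22)
delta = delta % (height % 7 + 29 * delta)
height = 35 % 8 % 7 + (height > delta)
print(delta)
height = height + 15

3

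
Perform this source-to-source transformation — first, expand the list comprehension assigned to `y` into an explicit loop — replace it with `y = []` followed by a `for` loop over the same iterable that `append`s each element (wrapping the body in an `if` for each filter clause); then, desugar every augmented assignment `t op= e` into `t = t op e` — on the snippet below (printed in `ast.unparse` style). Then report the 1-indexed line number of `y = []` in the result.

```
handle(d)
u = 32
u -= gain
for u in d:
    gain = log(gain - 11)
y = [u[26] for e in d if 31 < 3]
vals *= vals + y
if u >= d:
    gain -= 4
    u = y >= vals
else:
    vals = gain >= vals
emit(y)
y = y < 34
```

Transformed code:
handle(d)
u = 32
u = u - gain
for u in d:
    gain = log(gain - 11)
y = []
for e in d:
    if 31 < 3:
        y.append(u[26])
vals = vals * (vals + y)
if u >= d:
    gain = gain - 4
    u = y >= vals
else:
    vals = gain >= vals
emit(y)
y = y < 34

6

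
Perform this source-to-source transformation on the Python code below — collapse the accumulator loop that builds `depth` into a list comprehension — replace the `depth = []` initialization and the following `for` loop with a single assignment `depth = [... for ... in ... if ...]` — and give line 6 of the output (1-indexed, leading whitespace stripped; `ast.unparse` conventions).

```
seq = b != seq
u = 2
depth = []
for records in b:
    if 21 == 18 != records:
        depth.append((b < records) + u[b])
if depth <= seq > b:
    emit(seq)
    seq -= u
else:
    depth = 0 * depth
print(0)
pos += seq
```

Transformed code:
seq = b != seq
u = 2
depth = [(b < records) + u[b] for records in b if 21 == 18 != records]
if depth <= seq > b:
    emit(seq)
    seq -= u
else:
    depth = 0 * depth
print(0)
pos += seq

seq -= u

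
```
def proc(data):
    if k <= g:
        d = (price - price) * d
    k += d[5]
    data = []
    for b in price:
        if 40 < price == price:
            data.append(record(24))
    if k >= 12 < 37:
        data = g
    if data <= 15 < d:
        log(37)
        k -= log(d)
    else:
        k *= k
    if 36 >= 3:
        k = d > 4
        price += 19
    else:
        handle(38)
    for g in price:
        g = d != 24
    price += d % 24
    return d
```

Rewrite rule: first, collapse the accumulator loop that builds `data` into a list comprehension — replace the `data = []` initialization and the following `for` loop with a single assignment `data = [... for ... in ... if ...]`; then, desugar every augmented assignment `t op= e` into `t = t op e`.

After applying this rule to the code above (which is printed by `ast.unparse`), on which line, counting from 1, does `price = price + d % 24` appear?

Transformed code:
def proc(data):
    if k <= g:
        d = (price - price) * d
    k = k + d[5]
    data = [record(24) for b in price if 40 < price == price]
    if k >= 12 < 37:
        data = g
    if data <= 15 < d:
        log(37)
        k = k - log(d)
    else:
        k = k * k
    if 36 >= 3:
        k = d > 4
        price = price + 19
    else:
        handle(38)
    for g in price:
        g = d != 24
    price = price + d % 24
    return d

20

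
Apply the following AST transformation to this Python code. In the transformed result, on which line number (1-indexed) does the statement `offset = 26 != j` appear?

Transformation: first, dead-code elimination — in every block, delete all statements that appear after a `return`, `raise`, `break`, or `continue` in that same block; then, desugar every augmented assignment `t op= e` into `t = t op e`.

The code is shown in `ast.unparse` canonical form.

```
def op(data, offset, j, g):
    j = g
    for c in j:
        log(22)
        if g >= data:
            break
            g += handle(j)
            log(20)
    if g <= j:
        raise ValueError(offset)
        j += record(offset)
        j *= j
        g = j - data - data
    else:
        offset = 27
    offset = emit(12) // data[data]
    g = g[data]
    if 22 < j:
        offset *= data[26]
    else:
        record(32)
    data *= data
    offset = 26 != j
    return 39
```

Transformed code:
def op(data, offset, j, g):
    j = g
    for c in j:
        log(22)
        if g >= data:
            break
    if g <= j:
        raise ValueError(offset)
    else:
        offset = 27
    offset = emit(12) // data[data]
    g = g[data]
    if 22 < j:
        offset = offset * data[26]
    else:
        record(32)
    data = data * data
    offset = 26 != j
    return 39

18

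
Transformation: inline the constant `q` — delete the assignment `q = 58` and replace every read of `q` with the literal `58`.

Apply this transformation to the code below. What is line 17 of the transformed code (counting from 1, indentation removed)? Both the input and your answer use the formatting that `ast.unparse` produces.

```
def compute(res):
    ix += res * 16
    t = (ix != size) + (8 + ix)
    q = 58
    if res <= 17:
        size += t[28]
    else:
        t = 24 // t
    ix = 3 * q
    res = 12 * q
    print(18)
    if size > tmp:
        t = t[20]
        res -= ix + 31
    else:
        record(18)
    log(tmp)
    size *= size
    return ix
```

Transformed code:
def compute(res):
    ix += res * 16
    t = (ix != size) + (8 + ix)
    if res <= 17:
        size += t[28]
    else:
        t = 24 // t
    ix = 3 * 58
    res = 12 * 58
    print(18)
    if size > tmp:
        t = t[20]
        res -= ix + 31
    else:
        record(18)
    log(tmp)
    size *= size
    return ix

size *= size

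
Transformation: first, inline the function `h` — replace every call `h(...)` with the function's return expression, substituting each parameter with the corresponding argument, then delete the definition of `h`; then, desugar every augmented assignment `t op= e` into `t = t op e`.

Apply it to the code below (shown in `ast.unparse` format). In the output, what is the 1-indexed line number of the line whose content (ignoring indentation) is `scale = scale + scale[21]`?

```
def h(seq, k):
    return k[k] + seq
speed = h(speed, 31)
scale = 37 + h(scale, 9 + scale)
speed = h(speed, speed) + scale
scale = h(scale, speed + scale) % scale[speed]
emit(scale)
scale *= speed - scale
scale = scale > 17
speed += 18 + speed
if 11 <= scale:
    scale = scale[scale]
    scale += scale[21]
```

11

Transformed code:
speed = 31[31] + speed
scale = 37 + ((9 + scale)[9 + scale] + scale)
speed = speed[speed] + speed + scale
scale = ((speed + scale)[speed + scale] + scale) % scale[speed]
emit(scale)
scale = scale * (speed - scale)
scale = scale > 17
speed = speed + (18 + speed)
if 11 <= scale:
    scale = scale[scale]
    scale = scale + scale[21]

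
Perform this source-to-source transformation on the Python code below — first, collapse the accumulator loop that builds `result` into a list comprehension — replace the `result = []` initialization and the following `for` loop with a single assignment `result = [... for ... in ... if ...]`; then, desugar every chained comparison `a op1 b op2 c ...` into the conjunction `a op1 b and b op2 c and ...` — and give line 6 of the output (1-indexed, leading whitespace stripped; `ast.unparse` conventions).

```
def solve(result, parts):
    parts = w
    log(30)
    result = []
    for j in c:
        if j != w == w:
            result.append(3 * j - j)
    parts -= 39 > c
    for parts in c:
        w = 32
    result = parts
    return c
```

Transformed code:
def solve(result, parts):
    parts = w
    log(30)
    result = [3 * j - j for j in c if j != w and w == w]
    parts -= 39 > c
    for parts in c:
        w = 32
    result = parts
    return c

for parts in c:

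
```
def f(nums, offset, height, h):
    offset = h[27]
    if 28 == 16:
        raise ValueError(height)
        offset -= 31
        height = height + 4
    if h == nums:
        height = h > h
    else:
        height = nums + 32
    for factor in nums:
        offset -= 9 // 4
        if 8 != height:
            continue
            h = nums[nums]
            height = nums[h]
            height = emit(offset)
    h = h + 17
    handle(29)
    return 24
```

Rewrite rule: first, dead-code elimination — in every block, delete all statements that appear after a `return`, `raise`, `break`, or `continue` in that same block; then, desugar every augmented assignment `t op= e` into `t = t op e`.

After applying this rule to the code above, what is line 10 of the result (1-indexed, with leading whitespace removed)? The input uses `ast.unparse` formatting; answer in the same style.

offset = offset - 9 // 4

Transformed code:
def f(nums, offset, height, h):
    offset = h[27]
    if 28 == 16:
        raise ValueError(height)
    if h == nums:
        height = h > h
    else:
        height = nums + 32
    for factor in nums:
        offset = offset - 9 // 4
        if 8 != height:
            continue
    h = h + 17
    handle(29)
    return 24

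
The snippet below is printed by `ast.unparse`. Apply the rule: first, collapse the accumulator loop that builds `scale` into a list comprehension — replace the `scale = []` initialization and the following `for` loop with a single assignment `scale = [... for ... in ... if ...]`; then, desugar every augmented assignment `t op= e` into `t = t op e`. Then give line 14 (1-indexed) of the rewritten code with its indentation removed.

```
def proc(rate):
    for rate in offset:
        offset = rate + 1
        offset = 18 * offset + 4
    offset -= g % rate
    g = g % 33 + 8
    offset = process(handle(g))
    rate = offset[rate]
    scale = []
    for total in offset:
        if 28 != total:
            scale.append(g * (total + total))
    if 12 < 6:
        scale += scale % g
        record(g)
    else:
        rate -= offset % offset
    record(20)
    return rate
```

Transformed code:
def proc(rate):
    for rate in offset:
        offset = rate + 1
        offset = 18 * offset + 4
    offset = offset - g % rate
    g = g % 33 + 8
    offset = process(handle(g))
    rate = offset[rate]
    scale = [g * (total + total) for total in offset if 28 != total]
    if 12 < 6:
        scale = scale + scale % g
        record(g)
    else:
        rate = rate - offset % offset
    record(20)
    return rate

rate = rate - offset % offset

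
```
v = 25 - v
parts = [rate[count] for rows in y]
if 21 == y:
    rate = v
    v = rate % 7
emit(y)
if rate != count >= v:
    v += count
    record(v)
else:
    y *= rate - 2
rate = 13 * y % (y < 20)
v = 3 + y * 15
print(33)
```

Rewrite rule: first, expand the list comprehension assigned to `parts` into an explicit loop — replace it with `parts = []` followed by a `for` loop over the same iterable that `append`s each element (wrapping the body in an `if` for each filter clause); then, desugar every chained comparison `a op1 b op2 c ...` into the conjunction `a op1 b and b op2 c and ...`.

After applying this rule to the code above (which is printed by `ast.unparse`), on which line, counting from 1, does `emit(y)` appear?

8

Transformed code:
v = 25 - v
parts = []
for rows in y:
    parts.append(rate[count])
if 21 == y:
    rate = v
    v = rate % 7
emit(y)
if rate != count and count >= v:
    v += count
    record(v)
else:
    y *= rate - 2
rate = 13 * y % (y < 20)
v = 3 + y * 15
print(33)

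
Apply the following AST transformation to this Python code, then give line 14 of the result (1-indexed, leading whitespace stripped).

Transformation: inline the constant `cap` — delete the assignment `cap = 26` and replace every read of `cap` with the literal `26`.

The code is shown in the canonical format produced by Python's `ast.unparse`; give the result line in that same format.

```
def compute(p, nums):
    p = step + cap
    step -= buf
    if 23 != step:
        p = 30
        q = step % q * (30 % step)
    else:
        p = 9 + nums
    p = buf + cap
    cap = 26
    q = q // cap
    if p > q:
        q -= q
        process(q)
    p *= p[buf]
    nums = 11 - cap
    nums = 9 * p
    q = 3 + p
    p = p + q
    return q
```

Transformed code:
def compute(p, nums):
    p = step + 26
    step -= buf
    if 23 != step:
        p = 30
        q = step % q * (30 % step)
    else:
        p = 9 + nums
    p = buf + 26
    q = q // 26
    if p > q:
        q -= q
        process(q)
    p *= p[buf]
    nums = 11 - 26
    nums = 9 * p
    q = 3 + p
    p = p + q
    return q

p *= p[buf]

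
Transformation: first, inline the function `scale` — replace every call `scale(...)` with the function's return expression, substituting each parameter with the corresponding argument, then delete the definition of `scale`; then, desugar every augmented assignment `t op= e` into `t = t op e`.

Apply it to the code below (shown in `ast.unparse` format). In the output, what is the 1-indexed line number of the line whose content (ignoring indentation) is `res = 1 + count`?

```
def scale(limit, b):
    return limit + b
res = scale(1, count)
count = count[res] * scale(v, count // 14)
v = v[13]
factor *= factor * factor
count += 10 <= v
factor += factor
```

1

Transformed code:
res = 1 + count
count = count[res] * (v + count // 14)
v = v[13]
factor = factor * (factor * factor)
count = count + (10 <= v)
factor = factor + factor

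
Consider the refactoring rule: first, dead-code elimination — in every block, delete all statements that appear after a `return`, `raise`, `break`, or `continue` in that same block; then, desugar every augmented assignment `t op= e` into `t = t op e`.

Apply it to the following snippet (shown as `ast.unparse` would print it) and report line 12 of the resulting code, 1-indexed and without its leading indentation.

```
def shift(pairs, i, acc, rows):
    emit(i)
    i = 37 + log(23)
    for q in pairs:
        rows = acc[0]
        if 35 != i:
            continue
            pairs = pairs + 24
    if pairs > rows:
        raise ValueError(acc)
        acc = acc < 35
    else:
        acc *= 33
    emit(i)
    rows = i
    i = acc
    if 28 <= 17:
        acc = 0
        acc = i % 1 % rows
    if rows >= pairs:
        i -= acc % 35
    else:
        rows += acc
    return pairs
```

Transformed code:
def shift(pairs, i, acc, rows):
    emit(i)
    i = 37 + log(23)
    for q in pairs:
        rows = acc[0]
        if 35 != i:
            continue
    if pairs > rows:
        raise ValueError(acc)
    else:
        acc = acc * 33
    emit(i)
    rows = i
    i = acc
    if 28 <= 17:
        acc = 0
        acc = i % 1 % rows
    if rows >= pairs:
        i = i - acc % 35
    else:
        rows = rows + acc
    return pairs

emit(i)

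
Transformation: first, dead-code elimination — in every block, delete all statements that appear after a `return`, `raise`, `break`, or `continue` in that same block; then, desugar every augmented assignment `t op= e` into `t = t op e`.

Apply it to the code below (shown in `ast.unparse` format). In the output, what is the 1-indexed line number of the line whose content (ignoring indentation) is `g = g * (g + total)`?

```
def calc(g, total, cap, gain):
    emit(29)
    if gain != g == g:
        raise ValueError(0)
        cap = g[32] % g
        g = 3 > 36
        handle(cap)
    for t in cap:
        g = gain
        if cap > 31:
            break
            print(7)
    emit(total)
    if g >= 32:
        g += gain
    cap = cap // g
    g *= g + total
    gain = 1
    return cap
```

Transformed code:
def calc(g, total, cap, gain):
    emit(29)
    if gain != g == g:
        raise ValueError(0)
    for t in cap:
        g = gain
        if cap > 31:
            break
    emit(total)
    if g >= 32:
        g = g + gain
    cap = cap // g
    g = g * (g + total)
    gain = 1
    return cap

13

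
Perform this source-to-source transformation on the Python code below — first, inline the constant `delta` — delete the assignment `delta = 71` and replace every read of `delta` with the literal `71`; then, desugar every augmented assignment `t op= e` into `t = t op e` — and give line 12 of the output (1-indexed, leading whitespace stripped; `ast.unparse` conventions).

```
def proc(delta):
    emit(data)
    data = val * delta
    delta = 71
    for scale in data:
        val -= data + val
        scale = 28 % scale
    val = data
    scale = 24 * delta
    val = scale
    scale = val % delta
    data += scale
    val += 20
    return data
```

val = val + 20

Transformed code:
def proc(delta):
    emit(data)
    data = val * 71
    for scale in data:
        val = val - (data + val)
        scale = 28 % scale
    val = data
    scale = 24 * 71
    val = scale
    scale = val % 71
    data = data + scale
    val = val + 20
    return data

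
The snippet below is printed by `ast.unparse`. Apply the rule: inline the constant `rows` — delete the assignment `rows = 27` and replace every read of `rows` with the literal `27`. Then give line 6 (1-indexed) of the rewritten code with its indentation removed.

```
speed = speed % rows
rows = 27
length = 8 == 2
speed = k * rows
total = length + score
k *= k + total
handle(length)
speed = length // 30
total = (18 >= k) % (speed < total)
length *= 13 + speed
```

Transformed code:
speed = speed % 27
length = 8 == 2
speed = k * 27
total = length + score
k *= k + total
handle(length)
speed = length // 30
total = (18 >= k) % (speed < total)
length *= 13 + speed

handle(length)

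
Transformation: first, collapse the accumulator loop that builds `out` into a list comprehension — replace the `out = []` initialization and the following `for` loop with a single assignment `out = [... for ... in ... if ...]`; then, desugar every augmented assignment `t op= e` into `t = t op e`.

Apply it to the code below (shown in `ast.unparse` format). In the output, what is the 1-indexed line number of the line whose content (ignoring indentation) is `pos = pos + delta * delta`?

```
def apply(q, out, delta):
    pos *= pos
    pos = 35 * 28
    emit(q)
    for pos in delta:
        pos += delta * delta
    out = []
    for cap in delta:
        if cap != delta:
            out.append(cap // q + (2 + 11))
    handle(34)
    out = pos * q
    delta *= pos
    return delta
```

6

Transformed code:
def apply(q, out, delta):
    pos = pos * pos
    pos = 35 * 28
    emit(q)
    for pos in delta:
        pos = pos + delta * delta
    out = [cap // q + (2 + 11) for cap in delta if cap != delta]
    handle(34)
    out = pos * q
    delta = delta * pos
    return delta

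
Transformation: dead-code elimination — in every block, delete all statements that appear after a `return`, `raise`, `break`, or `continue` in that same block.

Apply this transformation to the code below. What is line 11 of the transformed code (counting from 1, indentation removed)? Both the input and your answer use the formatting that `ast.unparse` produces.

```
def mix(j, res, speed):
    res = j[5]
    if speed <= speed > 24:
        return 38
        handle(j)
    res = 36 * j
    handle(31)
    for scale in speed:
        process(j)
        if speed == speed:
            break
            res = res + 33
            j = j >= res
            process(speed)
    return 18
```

Transformed code:
def mix(j, res, speed):
    res = j[5]
    if speed <= speed > 24:
        return 38
    res = 36 * j
    handle(31)
    for scale in speed:
        process(j)
        if speed == speed:
            break
    return 18

return 18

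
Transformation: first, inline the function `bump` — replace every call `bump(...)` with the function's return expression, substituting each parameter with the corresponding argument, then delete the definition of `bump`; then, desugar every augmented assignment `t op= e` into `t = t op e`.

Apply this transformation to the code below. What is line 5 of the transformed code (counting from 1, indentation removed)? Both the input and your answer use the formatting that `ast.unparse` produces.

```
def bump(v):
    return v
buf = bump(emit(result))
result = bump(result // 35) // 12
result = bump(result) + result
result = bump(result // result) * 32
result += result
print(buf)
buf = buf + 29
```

result = result + result

Transformed code:
buf = emit(result)
result = result // 35 // 12
result = result + result
result = result // result * 32
result = result + result
print(buf)
buf = buf + 29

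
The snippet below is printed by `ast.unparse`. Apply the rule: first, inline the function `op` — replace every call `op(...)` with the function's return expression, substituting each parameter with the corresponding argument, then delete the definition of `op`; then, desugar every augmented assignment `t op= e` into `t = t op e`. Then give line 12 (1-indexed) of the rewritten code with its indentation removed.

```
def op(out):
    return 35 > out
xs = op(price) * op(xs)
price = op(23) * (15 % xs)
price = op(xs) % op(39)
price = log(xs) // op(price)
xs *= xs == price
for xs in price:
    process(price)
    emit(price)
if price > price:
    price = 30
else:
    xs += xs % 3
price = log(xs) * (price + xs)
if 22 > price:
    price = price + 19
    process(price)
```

xs = xs + xs % 3

Transformed code:
xs = (35 > price) * (35 > xs)
price = (35 > 23) * (15 % xs)
price = (35 > xs) % (35 > 39)
price = log(xs) // (35 > price)
xs = xs * (xs == price)
for xs in price:
    process(price)
    emit(price)
if price > price:
    price = 30
else:
    xs = xs + xs % 3
price = log(xs) * (price + xs)
if 22 > price:
    price = price + 19
    process(price)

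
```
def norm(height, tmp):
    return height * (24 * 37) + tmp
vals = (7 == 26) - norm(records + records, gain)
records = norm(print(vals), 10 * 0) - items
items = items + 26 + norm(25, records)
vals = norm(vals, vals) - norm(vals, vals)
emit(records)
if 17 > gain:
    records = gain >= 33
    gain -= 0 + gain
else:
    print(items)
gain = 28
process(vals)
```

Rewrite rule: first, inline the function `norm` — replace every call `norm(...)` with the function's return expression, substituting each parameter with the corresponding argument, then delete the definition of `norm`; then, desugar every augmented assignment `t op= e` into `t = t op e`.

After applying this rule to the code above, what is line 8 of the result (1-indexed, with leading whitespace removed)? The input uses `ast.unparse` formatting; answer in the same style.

Transformed code:
vals = (7 == 26) - ((records + records) * (24 * 37) + gain)
records = print(vals) * (24 * 37) + 10 * 0 - items
items = items + 26 + (25 * (24 * 37) + records)
vals = vals * (24 * 37) + vals - (vals * (24 * 37) + vals)
emit(records)
if 17 > gain:
    records = gain >= 33
    gain = gain - (0 + gain)
else:
    print(items)
gain = 28
process(vals)

gain = gain - (0 + gain)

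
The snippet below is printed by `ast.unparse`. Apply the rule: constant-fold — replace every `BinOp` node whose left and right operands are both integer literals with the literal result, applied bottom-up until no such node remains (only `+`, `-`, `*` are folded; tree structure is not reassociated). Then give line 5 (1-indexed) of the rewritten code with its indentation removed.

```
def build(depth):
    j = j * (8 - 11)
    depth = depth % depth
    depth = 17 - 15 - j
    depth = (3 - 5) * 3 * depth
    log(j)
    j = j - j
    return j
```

Transformed code:
def build(depth):
    j = j * -3
    depth = depth % depth
    depth = 2 - j
    depth = -6 * depth
    log(j)
    j = j - j
    return j

depth = -6 * depth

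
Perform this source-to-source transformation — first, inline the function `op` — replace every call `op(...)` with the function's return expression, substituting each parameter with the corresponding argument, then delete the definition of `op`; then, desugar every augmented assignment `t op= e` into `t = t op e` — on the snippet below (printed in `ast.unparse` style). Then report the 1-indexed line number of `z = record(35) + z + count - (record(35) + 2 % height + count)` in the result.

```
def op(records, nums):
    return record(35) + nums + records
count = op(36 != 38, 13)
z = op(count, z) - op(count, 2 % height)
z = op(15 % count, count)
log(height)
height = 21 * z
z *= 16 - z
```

Transformed code:
count = record(35) + 13 + (36 != 38)
z = record(35) + z + count - (record(35) + 2 % height + count)
z = record(35) + count + 15 % count
log(height)
height = 21 * z
z = z * (16 - z)

2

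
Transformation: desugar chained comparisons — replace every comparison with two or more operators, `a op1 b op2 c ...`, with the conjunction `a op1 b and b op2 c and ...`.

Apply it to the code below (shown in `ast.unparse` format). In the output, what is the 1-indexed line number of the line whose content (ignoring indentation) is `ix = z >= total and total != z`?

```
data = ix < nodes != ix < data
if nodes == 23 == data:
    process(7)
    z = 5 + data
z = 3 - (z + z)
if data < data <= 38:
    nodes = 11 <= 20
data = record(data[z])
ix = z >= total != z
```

9

Transformed code:
data = ix < nodes and nodes != ix and (ix < data)
if nodes == 23 and 23 == data:
    process(7)
    z = 5 + data
z = 3 - (z + z)
if data < data and data <= 38:
    nodes = 11 <= 20
data = record(data[z])
ix = z >= total and total != z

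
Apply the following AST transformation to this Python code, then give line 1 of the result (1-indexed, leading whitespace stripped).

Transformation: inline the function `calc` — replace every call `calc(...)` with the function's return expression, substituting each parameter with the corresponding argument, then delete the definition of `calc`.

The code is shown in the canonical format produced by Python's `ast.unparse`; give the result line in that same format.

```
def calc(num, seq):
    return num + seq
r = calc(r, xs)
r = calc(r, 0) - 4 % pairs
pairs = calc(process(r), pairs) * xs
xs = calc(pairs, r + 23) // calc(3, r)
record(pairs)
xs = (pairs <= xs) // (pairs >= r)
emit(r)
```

r = r + xs

Transformed code:
r = r + xs
r = r + 0 - 4 % pairs
pairs = (process(r) + pairs) * xs
xs = (pairs + (r + 23)) // (3 + r)
record(pairs)
xs = (pairs <= xs) // (pairs >= r)
emit(r)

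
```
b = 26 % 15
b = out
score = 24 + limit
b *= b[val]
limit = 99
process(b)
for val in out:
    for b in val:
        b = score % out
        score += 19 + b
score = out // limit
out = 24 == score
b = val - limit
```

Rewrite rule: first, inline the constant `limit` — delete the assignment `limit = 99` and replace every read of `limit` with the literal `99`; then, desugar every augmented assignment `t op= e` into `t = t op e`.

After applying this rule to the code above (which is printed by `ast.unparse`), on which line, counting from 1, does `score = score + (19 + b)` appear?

Transformed code:
b = 26 % 15
b = out
score = 24 + 99
b = b * b[val]
process(b)
for val in out:
    for b in val:
        b = score % out
        score = score + (19 + b)
score = out // 99
out = 24 == score
b = val - 99

9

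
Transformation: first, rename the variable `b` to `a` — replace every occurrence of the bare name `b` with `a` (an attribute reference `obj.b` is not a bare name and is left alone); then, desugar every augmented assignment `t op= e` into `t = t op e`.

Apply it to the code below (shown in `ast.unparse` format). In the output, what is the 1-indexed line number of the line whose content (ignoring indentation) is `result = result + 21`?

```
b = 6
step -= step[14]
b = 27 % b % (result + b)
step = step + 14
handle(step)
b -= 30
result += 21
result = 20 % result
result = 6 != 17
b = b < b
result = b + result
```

7

Transformed code:
a = 6
step = step - step[14]
a = 27 % a % (result + a)
step = step + 14
handle(step)
a = a - 30
result = result + 21
result = 20 % result
result = 6 != 17
a = a < a
result = a + result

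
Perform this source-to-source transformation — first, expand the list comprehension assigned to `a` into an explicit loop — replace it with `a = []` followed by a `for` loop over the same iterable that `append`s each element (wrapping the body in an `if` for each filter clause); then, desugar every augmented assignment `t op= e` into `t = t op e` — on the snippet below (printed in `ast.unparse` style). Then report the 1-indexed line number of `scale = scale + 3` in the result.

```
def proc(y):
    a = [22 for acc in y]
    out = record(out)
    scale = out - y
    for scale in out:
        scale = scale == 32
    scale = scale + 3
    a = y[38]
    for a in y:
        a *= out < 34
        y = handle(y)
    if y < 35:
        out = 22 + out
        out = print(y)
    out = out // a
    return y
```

Transformed code:
def proc(y):
    a = []
    for acc in y:
        a.append(22)
    out = record(out)
    scale = out - y
    for scale in out:
        scale = scale == 32
    scale = scale + 3
    a = y[38]
    for a in y:
        a = a * (out < 34)
        y = handle(y)
    if y < 35:
        out = 22 + out
        out = print(y)
    out = out // a
    return y

9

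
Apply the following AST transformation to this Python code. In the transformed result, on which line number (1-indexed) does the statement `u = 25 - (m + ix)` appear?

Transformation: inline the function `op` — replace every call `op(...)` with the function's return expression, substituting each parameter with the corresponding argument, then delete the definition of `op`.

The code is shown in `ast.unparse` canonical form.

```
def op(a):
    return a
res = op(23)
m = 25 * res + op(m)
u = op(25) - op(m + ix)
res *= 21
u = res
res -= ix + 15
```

3

Transformed code:
res = 23
m = 25 * res + m
u = 25 - (m + ix)
res *= 21
u = res
res -= ix + 15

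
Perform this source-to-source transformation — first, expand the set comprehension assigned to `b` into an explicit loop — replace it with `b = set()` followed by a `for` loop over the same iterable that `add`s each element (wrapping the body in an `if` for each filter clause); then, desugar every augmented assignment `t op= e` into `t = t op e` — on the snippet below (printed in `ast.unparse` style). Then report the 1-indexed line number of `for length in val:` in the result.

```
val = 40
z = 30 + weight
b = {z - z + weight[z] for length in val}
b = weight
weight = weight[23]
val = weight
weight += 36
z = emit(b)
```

4

Transformed code:
val = 40
z = 30 + weight
b = set()
for length in val:
    b.add(z - z + weight[z])
b = weight
weight = weight[23]
val = weight
weight = weight + 36
z = emit(b)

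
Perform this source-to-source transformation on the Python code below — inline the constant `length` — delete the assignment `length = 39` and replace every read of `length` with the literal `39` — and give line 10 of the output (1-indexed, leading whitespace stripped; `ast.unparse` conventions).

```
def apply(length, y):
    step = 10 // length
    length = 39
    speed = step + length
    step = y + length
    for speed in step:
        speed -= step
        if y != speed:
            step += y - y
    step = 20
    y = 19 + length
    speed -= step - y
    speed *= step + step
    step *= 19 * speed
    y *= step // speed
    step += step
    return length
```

Transformed code:
def apply(length, y):
    step = 10 // 39
    speed = step + 39
    step = y + 39
    for speed in step:
        speed -= step
        if y != speed:
            step += y - y
    step = 20
    y = 19 + 39
    speed -= step - y
    speed *= step + step
    step *= 19 * speed
    y *= step // speed
    step += step
    return 39

y = 19 + 39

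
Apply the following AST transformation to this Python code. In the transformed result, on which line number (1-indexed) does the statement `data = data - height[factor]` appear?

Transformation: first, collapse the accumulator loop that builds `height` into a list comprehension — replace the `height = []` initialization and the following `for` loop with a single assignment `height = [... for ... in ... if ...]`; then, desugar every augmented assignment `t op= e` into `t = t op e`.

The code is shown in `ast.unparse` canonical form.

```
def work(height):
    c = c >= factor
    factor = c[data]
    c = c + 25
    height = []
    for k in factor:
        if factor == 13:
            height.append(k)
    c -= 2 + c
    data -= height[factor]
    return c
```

7

Transformed code:
def work(height):
    c = c >= factor
    factor = c[data]
    c = c + 25
    height = [k for k in factor if factor == 13]
    c = c - (2 + c)
    data = data - height[factor]
    return c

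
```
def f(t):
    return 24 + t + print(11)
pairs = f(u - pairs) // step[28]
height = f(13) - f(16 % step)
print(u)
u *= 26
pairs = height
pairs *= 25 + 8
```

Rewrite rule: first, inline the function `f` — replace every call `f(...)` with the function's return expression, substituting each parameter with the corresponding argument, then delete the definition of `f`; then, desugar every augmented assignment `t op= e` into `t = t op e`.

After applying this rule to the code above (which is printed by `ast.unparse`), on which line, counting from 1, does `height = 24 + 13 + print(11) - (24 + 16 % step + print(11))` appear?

Transformed code:
pairs = (24 + (u - pairs) + print(11)) // step[28]
height = 24 + 13 + print(11) - (24 + 16 % step + print(11))
print(u)
u = u * 26
pairs = height
pairs = pairs * (25 + 8)

2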